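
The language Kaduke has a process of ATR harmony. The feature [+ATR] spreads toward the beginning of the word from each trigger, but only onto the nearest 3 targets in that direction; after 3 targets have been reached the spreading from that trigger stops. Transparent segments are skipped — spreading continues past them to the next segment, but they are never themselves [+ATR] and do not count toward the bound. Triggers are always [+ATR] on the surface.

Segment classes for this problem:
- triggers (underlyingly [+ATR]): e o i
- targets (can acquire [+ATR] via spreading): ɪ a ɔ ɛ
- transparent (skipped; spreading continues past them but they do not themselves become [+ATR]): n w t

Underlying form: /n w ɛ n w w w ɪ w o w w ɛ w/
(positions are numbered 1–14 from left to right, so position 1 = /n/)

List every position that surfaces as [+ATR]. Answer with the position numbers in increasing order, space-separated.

From /o/ at 10 leftward: 9 /w/ transparent; 8 /ɪ/ → [+ATR]; 7 /w/ transparent; 6 /w/ transparent; 5 /w/ transparent; 4 /n/ transparent; 3 /ɛ/ → [+ATR]; 2 /w/ transparent; 1 /n/ transparent; word edge.
Target with no active source: position 13 stays [-ATR].

3 8 10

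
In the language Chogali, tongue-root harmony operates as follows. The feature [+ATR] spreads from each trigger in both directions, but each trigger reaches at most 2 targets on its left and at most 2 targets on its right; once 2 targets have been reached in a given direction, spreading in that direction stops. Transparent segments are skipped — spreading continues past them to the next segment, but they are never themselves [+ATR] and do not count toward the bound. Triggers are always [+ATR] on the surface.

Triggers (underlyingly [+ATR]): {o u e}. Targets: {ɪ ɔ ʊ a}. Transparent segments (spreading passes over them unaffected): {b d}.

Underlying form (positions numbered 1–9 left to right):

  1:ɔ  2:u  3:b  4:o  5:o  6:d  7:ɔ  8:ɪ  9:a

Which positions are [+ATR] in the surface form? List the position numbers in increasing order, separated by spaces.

1 2 4 5 7 8

From /u/ at 2 rightward: 3 /b/ transparent; 4 /o/ is itself a trigger — this domain ends here.
From /u/ at 2 leftward: 1 /ɔ/ → [+ATR]; word edge.
From /o/ at 4 rightward: 5 /o/ is itself a trigger — this domain ends here.
From /o/ at 4 leftward: 3 /b/ transparent; 2 /u/ is itself a trigger — this domain ends here.
From /o/ at 5 rightward: 6 /d/ transparent; 7 /ɔ/ → [+ATR]; 8 /ɪ/ → [+ATR]; bound reached.
From /o/ at 5 leftward: 4 /o/ is itself a trigger — this domain ends here.
Target with no active source: position 9 stays [-ATR].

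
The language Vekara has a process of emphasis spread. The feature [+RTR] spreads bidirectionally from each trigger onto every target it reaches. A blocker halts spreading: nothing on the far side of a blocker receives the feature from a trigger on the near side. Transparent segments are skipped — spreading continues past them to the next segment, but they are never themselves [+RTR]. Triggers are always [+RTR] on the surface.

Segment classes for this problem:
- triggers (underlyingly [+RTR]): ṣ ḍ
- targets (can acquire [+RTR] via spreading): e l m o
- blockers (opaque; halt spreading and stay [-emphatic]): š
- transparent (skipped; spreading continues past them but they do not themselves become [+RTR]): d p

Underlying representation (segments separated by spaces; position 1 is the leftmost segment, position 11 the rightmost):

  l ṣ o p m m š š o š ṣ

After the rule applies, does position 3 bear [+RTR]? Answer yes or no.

yes

From /ṣ/ at 2 rightward: 3 /o/ → [+RTR]; 4 /p/ transparent; 5 /m/ → [+RTR]; 6 /m/ → [+RTR]; 7 /š/ blocks.
From /ṣ/ at 2 leftward: 1 /l/ → [+RTR]; word edge.
From /ṣ/ at 11 rightward: word edge.
From /ṣ/ at 11 leftward: 10 /š/ blocks.
Target with no active source: position 9 stays [-emphatic].
[+RTR] positions on the surface: 1 2 3 5 6 11.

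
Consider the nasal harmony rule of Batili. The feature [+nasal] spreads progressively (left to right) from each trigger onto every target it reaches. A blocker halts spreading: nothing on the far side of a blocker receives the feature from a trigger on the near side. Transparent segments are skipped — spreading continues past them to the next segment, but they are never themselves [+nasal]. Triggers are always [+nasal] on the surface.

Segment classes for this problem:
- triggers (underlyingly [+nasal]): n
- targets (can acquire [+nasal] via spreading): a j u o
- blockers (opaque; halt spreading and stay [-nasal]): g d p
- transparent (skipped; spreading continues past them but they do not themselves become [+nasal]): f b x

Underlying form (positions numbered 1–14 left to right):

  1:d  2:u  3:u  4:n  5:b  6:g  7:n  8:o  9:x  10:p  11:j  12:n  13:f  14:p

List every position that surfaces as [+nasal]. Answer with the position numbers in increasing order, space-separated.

From /n/ at 4 rightward: 5 /b/ transparent; 6 /g/ blocks.
From /n/ at 7 rightward: 8 /o/ → [+nasal]; 9 /x/ transparent; 10 /p/ blocks.
From /n/ at 12 rightward: 13 /f/ transparent; 14 /p/ blocks.
Targets with no active source: positions 2 3 11 stay [-nasal].

4 7 8 12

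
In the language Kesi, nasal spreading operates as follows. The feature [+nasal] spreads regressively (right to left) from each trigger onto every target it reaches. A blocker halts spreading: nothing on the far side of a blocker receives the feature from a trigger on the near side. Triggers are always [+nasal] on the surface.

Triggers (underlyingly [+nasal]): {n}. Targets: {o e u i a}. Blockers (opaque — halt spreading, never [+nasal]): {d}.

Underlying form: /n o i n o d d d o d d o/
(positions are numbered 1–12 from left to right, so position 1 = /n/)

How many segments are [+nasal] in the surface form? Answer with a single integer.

4

From /n/ at 1 leftward: word edge.
From /n/ at 4 leftward: 3 /i/ → [+nasal]; 2 /o/ → [+nasal]; 1 /n/ is itself a trigger — this domain ends here.
Targets with no active source: positions 5 9 12 stay [-nasal].
[+nasal] positions on the surface: 1 2 3 4.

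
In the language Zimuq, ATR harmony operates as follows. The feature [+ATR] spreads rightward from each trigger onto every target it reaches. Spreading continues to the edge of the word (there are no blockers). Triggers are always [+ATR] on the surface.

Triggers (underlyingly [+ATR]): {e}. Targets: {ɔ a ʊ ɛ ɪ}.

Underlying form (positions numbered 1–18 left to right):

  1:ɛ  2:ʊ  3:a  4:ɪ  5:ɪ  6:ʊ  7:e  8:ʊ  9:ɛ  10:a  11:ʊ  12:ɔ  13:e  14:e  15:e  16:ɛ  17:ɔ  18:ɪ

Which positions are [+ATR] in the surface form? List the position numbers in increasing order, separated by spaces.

From /e/ at 7 rightward: 8 /ʊ/ → [+ATR]; 9 /ɛ/ → [+ATR]; 10 /a/ → [+ATR]; 11 /ʊ/ → [+ATR]; 12 /ɔ/ → [+ATR]; 13 /e/ is itself a trigger — this domain ends here.
From /e/ at 13 rightward: 14 /e/ is itself a trigger — this domain ends here.
From /e/ at 14 rightward: 15 /e/ is itself a trigger — this domain ends here.
From /e/ at 15 rightward: 16 /ɛ/ → [+ATR]; 17 /ɔ/ → [+ATR]; 18 /ɪ/ → [+ATR]; word edge.
Targets with no active source: positions 1 2 3 4 5 6 stay [-ATR].

7 8 9 10 11 12 13 14 15 16 17 18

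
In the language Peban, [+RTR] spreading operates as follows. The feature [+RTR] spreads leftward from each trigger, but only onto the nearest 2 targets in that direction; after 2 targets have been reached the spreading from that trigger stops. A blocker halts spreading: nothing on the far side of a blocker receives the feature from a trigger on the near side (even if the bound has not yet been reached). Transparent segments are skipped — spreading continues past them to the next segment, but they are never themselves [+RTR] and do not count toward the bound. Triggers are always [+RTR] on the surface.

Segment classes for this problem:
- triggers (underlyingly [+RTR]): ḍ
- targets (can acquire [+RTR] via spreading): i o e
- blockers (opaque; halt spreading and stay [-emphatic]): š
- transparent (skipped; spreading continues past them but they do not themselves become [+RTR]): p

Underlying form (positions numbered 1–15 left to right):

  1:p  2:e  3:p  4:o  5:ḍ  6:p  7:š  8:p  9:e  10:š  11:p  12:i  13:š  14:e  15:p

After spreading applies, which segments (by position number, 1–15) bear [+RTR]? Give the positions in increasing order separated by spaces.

2 4 5

From /ḍ/ at 5 leftward: 4 /o/ → [+RTR]; 3 /p/ transparent; 2 /e/ → [+RTR]; bound reached.
Targets with no active source: positions 9 12 14 stay [-emphatic].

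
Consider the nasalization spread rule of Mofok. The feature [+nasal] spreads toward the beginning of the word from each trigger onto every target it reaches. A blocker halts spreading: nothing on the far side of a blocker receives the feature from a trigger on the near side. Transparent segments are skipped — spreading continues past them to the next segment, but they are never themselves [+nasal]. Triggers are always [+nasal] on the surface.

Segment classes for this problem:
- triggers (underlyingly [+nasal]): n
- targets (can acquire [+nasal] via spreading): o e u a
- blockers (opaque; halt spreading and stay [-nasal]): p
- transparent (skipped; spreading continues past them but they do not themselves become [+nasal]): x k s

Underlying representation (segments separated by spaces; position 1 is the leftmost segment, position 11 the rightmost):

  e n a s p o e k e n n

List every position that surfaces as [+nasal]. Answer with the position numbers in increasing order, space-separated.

From /n/ at 2 leftward: 1 /e/ → [+nasal]; word edge.
From /n/ at 10 leftward: 9 /e/ → [+nasal]; 8 /k/ transparent; 7 /e/ → [+nasal]; 6 /o/ → [+nasal]; 5 /p/ blocks.
From /n/ at 11 leftward: 10 /n/ is itself a trigger — this domain ends here.
Target with no active source: position 3 stays [-nasal].

1 2 6 7 9 10 11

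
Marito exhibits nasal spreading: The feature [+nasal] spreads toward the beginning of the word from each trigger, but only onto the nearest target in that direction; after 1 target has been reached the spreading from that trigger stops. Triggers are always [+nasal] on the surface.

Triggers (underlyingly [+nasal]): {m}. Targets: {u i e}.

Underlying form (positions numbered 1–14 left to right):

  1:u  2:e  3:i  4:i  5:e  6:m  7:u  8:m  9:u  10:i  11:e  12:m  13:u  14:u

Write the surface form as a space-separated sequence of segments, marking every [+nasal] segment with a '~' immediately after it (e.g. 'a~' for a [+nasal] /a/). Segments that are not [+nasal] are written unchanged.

u e i i e~ m~ u~ m~ u i e~ m~ u u

From /m/ at 6 leftward: 5 /e/ → [+nasal]; bound reached.
From /m/ at 8 leftward: 7 /u/ → [+nasal]; bound reached.
From /m/ at 12 leftward: 11 /e/ → [+nasal]; bound reached.
Targets with no active source: positions 1 2 3 4 9 10 13 14 stay [-nasal].
[+nasal] positions on the surface: 5 6 7 8 11 12.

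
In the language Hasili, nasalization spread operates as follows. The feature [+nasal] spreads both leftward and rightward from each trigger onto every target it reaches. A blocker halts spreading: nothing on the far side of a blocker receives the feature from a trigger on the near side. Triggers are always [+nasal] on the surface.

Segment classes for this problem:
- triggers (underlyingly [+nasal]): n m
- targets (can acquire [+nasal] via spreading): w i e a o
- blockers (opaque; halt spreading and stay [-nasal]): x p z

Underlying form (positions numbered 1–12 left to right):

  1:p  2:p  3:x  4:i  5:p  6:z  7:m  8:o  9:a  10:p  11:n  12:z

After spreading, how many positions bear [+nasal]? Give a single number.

From /m/ at 7 rightward: 8 /o/ → [+nasal]; 9 /a/ → [+nasal]; 10 /p/ blocks.
From /m/ at 7 leftward: 6 /z/ blocks.
From /n/ at 11 rightward: 12 /z/ blocks.
From /n/ at 11 leftward: 10 /p/ blocks.
Target with no active source: position 4 stays [-nasal].
[+nasal] positions on the surface: 7 8 9 11.

4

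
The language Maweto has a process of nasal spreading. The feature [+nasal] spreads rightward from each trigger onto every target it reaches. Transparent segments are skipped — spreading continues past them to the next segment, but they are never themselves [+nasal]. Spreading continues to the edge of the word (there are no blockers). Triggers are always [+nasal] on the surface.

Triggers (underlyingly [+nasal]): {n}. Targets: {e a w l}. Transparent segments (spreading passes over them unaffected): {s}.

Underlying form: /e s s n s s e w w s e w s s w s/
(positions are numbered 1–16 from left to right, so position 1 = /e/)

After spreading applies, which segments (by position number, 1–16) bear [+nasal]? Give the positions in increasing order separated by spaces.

4 7 8 9 11 12 15

From /n/ at 4 rightward: 5 /s/ transparent; 6 /s/ transparent; 7 /e/ → [+nasal]; 8 /w/ → [+nasal]; 9 /w/ → [+nasal]; 10 /s/ transparent; 11 /e/ → [+nasal]; 12 /w/ → [+nasal]; 13 /s/ transparent; 14 /s/ transparent; 15 /w/ → [+nasal]; 16 /s/ transparent; word edge.
Target with no active source: position 1 stays [-nasal].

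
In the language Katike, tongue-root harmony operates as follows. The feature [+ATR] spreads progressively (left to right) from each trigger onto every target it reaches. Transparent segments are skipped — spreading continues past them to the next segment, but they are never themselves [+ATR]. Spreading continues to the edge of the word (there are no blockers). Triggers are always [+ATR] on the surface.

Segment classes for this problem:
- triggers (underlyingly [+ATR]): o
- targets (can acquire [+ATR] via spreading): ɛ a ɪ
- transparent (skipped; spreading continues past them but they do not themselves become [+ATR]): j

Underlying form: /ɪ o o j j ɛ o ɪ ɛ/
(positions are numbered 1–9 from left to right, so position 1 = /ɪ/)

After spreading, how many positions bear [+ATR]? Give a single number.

6

From /o/ at 2 rightward: 3 /o/ is itself a trigger — this domain ends here.
From /o/ at 3 rightward: 4 /j/ transparent; 5 /j/ transparent; 6 /ɛ/ → [+ATR]; 7 /o/ is itself a trigger — this domain ends here.
From /o/ at 7 rightward: 8 /ɪ/ → [+ATR]; 9 /ɛ/ → [+ATR]; word edge.
Target with no active source: position 1 stays [-ATR].
[+ATR] positions on the surface: 2 3 6 7 8 9.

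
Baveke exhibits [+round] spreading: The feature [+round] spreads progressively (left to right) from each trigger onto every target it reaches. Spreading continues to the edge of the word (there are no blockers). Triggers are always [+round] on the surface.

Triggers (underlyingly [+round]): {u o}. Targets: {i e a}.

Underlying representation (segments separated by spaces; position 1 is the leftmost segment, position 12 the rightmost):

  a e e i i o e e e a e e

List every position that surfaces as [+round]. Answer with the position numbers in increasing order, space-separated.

From /o/ at 6 rightward: 7 /e/ → [+round]; 8 /e/ → [+round]; 9 /e/ → [+round]; 10 /a/ → [+round]; 11 /e/ → [+round]; 12 /e/ → [+round]; word edge.
Targets with no active source: positions 1 2 3 4 5 stay [-round].

6 7 8 9 10 11 12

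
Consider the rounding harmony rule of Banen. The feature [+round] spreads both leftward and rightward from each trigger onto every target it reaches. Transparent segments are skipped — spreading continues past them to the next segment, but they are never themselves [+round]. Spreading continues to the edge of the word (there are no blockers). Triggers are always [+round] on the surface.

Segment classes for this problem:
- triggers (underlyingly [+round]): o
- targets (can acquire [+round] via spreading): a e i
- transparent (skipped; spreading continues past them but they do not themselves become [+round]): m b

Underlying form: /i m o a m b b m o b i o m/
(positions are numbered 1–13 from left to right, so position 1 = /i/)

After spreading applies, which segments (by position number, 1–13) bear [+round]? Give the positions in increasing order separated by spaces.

From /o/ at 3 rightward: 4 /a/ → [+round]; 5 /m/ transparent; 6 /b/ transparent; 7 /b/ transparent; 8 /m/ transparent; 9 /o/ is itself a trigger — this domain ends here.
From /o/ at 3 leftward: 2 /m/ transparent; 1 /i/ → [+round]; word edge.
From /o/ at 9 rightward: 10 /b/ transparent; 11 /i/ → [+round]; 12 /o/ is itself a trigger — this domain ends here.
From /o/ at 9 leftward: 8 /m/ transparent; 7 /b/ transparent; 6 /b/ transparent; 5 /m/ transparent; 4 /a/ → [+round]; 3 /o/ is itself a trigger — this domain ends here.
From /o/ at 12 rightward: 13 /m/ transparent; word edge.
From /o/ at 12 leftward: 11 /i/ → [+round]; 10 /b/ transparent; 9 /o/ is itself a trigger — this domain ends here.

1 3 4 9 11 12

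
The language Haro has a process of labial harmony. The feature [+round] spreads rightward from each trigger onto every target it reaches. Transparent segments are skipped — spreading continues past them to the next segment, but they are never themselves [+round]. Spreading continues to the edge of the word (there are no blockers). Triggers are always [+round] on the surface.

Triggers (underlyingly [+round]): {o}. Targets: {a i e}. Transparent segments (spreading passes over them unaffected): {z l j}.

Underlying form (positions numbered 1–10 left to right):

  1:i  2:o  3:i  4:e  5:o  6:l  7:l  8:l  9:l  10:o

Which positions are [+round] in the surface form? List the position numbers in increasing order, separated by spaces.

2 3 4 5 10

From /o/ at 2 rightward: 3 /i/ → [+round]; 4 /e/ → [+round]; 5 /o/ is itself a trigger — this domain ends here.
From /o/ at 5 rightward: 6 /l/ transparent; 7 /l/ transparent; 8 /l/ transparent; 9 /l/ transparent; 10 /o/ is itself a trigger — this domain ends here.
From /o/ at 10 rightward: word edge.
Target with no active source: position 1 stays [-round].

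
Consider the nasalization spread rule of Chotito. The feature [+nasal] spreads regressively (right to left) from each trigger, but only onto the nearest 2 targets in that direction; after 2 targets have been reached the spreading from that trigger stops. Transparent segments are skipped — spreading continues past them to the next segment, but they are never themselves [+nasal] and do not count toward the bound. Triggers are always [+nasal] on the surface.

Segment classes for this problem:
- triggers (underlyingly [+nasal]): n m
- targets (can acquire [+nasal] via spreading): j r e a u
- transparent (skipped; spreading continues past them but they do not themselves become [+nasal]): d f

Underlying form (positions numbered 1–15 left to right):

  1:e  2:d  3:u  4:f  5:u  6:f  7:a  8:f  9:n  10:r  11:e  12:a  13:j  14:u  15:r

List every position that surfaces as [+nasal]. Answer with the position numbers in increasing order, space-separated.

From /n/ at 9 leftward: 8 /f/ transparent; 7 /a/ → [+nasal]; 6 /f/ transparent; 5 /u/ → [+nasal]; bound reached.
Targets with no active source: positions 1 3 10 11 12 13 14 15 stay [-nasal].

5 7 9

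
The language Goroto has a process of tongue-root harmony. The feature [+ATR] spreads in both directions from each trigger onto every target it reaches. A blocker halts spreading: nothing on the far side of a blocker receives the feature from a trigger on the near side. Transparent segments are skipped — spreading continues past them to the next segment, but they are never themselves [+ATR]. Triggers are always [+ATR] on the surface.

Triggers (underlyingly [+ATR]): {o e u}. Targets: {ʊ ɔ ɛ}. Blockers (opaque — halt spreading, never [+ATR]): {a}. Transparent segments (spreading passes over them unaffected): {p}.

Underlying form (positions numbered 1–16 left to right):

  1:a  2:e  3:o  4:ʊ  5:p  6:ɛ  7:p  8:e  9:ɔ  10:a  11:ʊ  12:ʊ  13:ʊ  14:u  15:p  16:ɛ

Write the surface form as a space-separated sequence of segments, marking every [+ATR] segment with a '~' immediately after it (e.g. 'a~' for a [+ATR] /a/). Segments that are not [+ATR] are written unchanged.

a e~ o~ ʊ~ p ɛ~ p e~ ɔ~ a ʊ~ ʊ~ ʊ~ u~ p ɛ~

From /e/ at 2 rightward: 3 /o/ is itself a trigger — this domain ends here.
From /e/ at 2 leftward: 1 /a/ blocks.
From /o/ at 3 rightward: 4 /ʊ/ → [+ATR]; 5 /p/ transparent; 6 /ɛ/ → [+ATR]; 7 /p/ transparent; 8 /e/ is itself a trigger — this domain ends here.
From /o/ at 3 leftward: 2 /e/ is itself a trigger — this domain ends here.
From /e/ at 8 rightward: 9 /ɔ/ → [+ATR]; 10 /a/ blocks.
From /e/ at 8 leftward: 7 /p/ transparent; 6 /ɛ/ → [+ATR]; 5 /p/ transparent; 4 /ʊ/ → [+ATR]; 3 /o/ is itself a trigger — this domain ends here.
From /u/ at 14 rightward: 15 /p/ transparent; 16 /ɛ/ → [+ATR]; word edge.
From /u/ at 14 leftward: 13 /ʊ/ → [+ATR]; 12 /ʊ/ → [+ATR]; 11 /ʊ/ → [+ATR]; 10 /a/ blocks.
[+ATR] positions on the surface: 2 3 4 6 8 9 11 12 13 14 16.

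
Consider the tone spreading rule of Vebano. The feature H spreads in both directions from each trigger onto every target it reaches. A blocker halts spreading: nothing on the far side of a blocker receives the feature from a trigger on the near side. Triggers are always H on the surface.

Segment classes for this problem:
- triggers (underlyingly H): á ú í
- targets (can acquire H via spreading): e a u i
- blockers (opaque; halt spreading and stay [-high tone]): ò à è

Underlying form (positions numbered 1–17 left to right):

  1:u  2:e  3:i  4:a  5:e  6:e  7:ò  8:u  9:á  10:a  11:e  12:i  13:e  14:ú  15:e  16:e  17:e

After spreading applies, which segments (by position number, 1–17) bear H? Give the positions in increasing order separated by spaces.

8 9 10 11 12 13 14 15 16 17

From /á/ at 9 rightward: 10 /a/ → H; 11 /e/ → H; 12 /i/ → H; 13 /e/ → H; 14 /ú/ is itself a trigger — this domain ends here.
From /á/ at 9 leftward: 8 /u/ → H; 7 /ò/ blocks.
From /ú/ at 14 rightward: 15 /e/ → H; 16 /e/ → H; 17 /e/ → H; word edge.
From /ú/ at 14 leftward: 13 /e/ → H; 12 /i/ → H; 11 /e/ → H; 10 /a/ → H; 9 /á/ is itself a trigger — this domain ends here.
Targets with no active source: positions 1 2 3 4 5 6 stay [-high tone].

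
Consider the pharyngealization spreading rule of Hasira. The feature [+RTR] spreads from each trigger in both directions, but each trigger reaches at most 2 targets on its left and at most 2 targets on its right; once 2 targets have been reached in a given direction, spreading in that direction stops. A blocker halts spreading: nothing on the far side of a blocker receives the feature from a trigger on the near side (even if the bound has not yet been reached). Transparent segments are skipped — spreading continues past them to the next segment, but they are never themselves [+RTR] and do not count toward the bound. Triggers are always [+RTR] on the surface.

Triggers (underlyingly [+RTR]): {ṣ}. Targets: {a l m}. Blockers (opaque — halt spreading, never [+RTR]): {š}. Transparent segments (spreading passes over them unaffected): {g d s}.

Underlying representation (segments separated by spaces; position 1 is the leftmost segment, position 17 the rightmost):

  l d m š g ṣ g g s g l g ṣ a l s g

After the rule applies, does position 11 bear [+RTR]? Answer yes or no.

From /ṣ/ at 6 rightward: 7 /g/ transparent; 8 /g/ transparent; 9 /s/ transparent; 10 /g/ transparent; 11 /l/ → [+RTR]; 12 /g/ transparent; 13 /ṣ/ is itself a trigger — this domain ends here.
From /ṣ/ at 6 leftward: 5 /g/ transparent; 4 /š/ blocks.
From /ṣ/ at 13 rightward: 14 /a/ → [+RTR]; 15 /l/ → [+RTR]; bound reached.
From /ṣ/ at 13 leftward: 12 /g/ transparent; 11 /l/ → [+RTR]; 10 /g/ transparent; 9 /s/ transparent; 8 /g/ transparent; 7 /g/ transparent; 6 /ṣ/ is itself a trigger — this domain ends here.
Targets with no active source: positions 1 3 stay [-emphatic].
[+RTR] positions on the surface: 6 11 13 14 15.

yes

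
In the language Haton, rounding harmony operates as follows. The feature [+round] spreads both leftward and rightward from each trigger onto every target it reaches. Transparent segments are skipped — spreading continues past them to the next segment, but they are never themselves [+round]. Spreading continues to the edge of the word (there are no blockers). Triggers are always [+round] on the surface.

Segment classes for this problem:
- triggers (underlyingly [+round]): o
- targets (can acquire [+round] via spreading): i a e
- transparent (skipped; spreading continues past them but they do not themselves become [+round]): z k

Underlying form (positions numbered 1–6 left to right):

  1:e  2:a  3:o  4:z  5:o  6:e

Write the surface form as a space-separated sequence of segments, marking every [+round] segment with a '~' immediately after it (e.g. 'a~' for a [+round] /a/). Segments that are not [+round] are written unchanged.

From /o/ at 3 rightward: 4 /z/ transparent; 5 /o/ is itself a trigger — this domain ends here.
From /o/ at 3 leftward: 2 /a/ → [+round]; 1 /e/ → [+round]; word edge.
From /o/ at 5 rightward: 6 /e/ → [+round]; word edge.
From /o/ at 5 leftward: 4 /z/ transparent; 3 /o/ is itself a trigger — this domain ends here.
[+round] positions on the surface: 1 2 3 5 6.

e~ a~ o~ z o~ e~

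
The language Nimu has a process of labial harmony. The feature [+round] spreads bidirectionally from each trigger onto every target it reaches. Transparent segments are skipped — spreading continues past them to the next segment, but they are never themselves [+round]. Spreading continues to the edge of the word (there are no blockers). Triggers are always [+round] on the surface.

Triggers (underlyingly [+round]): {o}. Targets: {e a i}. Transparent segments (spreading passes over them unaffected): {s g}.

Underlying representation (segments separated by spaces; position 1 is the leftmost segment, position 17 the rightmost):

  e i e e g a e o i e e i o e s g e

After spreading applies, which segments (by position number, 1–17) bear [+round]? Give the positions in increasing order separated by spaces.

1 2 3 4 6 7 8 9 10 11 12 13 14 17

From /o/ at 8 rightward: 9 /i/ → [+round]; 10 /e/ → [+round]; 11 /e/ → [+round]; 12 /i/ → [+round]; 13 /o/ is itself a trigger — this domain ends here.
From /o/ at 8 leftward: 7 /e/ → [+round]; 6 /a/ → [+round]; 5 /g/ transparent; 4 /e/ → [+round]; 3 /e/ → [+round]; 2 /i/ → [+round]; 1 /e/ → [+round]; word edge.
From /o/ at 13 rightward: 14 /e/ → [+round]; 15 /s/ transparent; 16 /g/ transparent; 17 /e/ → [+round]; word edge.
From /o/ at 13 leftward: 12 /i/ → [+round]; 11 /e/ → [+round]; 10 /e/ → [+round]; 9 /i/ → [+round]; 8 /o/ is itself a trigger — this domain ends here.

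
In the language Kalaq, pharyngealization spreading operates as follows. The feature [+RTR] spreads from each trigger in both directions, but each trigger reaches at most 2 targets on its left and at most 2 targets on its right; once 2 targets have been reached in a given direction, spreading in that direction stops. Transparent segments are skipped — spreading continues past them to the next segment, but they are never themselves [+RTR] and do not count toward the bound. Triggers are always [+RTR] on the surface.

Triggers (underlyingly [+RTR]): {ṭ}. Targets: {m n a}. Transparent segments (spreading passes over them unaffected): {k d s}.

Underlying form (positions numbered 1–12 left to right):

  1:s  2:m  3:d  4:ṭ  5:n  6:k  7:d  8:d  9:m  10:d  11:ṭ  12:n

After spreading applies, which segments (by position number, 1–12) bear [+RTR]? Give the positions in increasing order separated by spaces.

From /ṭ/ at 4 rightward: 5 /n/ → [+RTR]; 6 /k/ transparent; 7 /d/ transparent; 8 /d/ transparent; 9 /m/ → [+RTR]; bound reached.
From /ṭ/ at 4 leftward: 3 /d/ transparent; 2 /m/ → [+RTR]; 1 /s/ transparent; word edge.
From /ṭ/ at 11 rightward: 12 /n/ → [+RTR]; word edge.
From /ṭ/ at 11 leftward: 10 /d/ transparent; 9 /m/ → [+RTR]; 8 /d/ transparent; 7 /d/ transparent; 6 /k/ transparent; 5 /n/ → [+RTR]; bound reached.

2 4 5 9 11 12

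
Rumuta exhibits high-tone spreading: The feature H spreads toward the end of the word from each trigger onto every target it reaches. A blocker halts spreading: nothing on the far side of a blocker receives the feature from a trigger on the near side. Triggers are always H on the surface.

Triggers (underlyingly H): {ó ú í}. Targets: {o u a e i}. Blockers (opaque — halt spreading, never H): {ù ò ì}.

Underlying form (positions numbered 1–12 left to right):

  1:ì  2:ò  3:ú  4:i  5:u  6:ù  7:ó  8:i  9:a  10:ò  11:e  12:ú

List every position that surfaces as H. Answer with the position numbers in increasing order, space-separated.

From /ú/ at 3 rightward: 4 /i/ → H; 5 /u/ → H; 6 /ù/ blocks.
From /ó/ at 7 rightward: 8 /i/ → H; 9 /a/ → H; 10 /ò/ blocks.
From /ú/ at 12 rightward: word edge.
Target with no active source: position 11 stays [-high tone].

3 4 5 7 8 9 12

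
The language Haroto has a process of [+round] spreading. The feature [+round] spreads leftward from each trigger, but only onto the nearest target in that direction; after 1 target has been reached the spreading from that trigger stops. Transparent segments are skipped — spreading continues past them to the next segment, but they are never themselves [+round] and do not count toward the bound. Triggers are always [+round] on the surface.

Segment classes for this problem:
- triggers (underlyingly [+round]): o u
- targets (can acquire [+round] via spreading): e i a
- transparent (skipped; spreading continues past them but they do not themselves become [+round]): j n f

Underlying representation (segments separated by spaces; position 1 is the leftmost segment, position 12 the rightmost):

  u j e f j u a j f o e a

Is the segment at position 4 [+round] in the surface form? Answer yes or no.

no

From /u/ at 1 leftward: word edge.
From /u/ at 6 leftward: 5 /j/ transparent; 4 /f/ transparent; 3 /e/ → [+round]; bound reached.
From /o/ at 10 leftward: 9 /f/ transparent; 8 /j/ transparent; 7 /a/ → [+round]; bound reached.
Targets with no active source: positions 11 12 stay [-round].
[+round] positions on the surface: 1 3 6 7 10.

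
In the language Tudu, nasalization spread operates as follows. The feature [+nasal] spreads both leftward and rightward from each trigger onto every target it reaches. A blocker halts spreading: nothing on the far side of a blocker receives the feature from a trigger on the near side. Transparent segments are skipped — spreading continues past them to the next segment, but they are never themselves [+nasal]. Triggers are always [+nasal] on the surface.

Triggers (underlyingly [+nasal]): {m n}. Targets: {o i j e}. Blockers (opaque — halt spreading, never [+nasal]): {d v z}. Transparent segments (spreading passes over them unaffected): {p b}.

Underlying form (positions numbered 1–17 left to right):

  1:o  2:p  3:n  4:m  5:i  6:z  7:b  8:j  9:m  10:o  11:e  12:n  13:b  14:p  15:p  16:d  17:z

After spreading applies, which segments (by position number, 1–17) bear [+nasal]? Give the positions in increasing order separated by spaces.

From /n/ at 3 rightward: 4 /m/ is itself a trigger — this domain ends here.
From /n/ at 3 leftward: 2 /p/ transparent; 1 /o/ → [+nasal]; word edge.
From /m/ at 4 rightward: 5 /i/ → [+nasal]; 6 /z/ blocks.
From /m/ at 4 leftward: 3 /n/ is itself a trigger — this domain ends here.
From /m/ at 9 rightward: 10 /o/ → [+nasal]; 11 /e/ → [+nasal]; 12 /n/ is itself a trigger — this domain ends here.
From /m/ at 9 leftward: 8 /j/ → [+nasal]; 7 /b/ transparent; 6 /z/ blocks.
From /n/ at 12 rightward: 13 /b/ transparent; 14 /p/ transparent; 15 /p/ transparent; 16 /d/ blocks.
From /n/ at 12 leftward: 11 /e/ → [+nasal]; 10 /o/ → [+nasal]; 9 /m/ is itself a trigger — this domain ends here.

1 3 4 5 8 9 10 11 12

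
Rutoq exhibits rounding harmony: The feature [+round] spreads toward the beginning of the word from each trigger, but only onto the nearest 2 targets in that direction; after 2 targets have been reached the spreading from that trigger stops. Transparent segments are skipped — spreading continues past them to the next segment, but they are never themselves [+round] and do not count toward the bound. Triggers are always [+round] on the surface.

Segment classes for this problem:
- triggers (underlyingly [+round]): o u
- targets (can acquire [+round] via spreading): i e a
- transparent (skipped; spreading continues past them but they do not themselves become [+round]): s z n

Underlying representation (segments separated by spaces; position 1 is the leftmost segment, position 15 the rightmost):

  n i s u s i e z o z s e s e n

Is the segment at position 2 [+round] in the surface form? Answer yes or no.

From /u/ at 4 leftward: 3 /s/ transparent; 2 /i/ → [+round]; 1 /n/ transparent; word edge.
From /o/ at 9 leftward: 8 /z/ transparent; 7 /e/ → [+round]; 6 /i/ → [+round]; bound reached.
Targets with no active source: positions 12 14 stay [-round].
[+round] positions on the surface: 2 4 6 7 9.

yes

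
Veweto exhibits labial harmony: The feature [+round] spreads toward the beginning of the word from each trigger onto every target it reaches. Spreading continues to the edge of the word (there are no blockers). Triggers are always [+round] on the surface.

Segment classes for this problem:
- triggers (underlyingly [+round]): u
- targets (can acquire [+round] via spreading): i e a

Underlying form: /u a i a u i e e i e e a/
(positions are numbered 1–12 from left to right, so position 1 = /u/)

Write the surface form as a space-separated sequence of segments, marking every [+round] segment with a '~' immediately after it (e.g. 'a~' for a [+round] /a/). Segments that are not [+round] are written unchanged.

From /u/ at 1 leftward: word edge.
From /u/ at 5 leftward: 4 /a/ → [+round]; 3 /i/ → [+round]; 2 /a/ → [+round]; 1 /u/ is itself a trigger — this domain ends here.
Targets with no active source: positions 6 7 8 9 10 11 12 stay [-round].
[+round] positions on the surface: 1 2 3 4 5.

u~ a~ i~ a~ u~ i e e i e e a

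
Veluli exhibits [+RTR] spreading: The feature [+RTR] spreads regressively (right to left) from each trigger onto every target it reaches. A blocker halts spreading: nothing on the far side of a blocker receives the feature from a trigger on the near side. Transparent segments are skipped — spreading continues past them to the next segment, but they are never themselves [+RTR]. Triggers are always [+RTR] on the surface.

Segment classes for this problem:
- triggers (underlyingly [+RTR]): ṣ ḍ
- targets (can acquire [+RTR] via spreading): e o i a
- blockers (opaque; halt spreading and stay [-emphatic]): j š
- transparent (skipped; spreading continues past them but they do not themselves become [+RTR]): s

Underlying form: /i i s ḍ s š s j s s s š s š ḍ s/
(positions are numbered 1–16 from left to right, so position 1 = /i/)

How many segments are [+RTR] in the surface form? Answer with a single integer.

From /ḍ/ at 4 leftward: 3 /s/ transparent; 2 /i/ → [+RTR]; 1 /i/ → [+RTR]; word edge.
From /ḍ/ at 15 leftward: 14 /š/ blocks.
[+RTR] positions on the surface: 1 2 4 15.

4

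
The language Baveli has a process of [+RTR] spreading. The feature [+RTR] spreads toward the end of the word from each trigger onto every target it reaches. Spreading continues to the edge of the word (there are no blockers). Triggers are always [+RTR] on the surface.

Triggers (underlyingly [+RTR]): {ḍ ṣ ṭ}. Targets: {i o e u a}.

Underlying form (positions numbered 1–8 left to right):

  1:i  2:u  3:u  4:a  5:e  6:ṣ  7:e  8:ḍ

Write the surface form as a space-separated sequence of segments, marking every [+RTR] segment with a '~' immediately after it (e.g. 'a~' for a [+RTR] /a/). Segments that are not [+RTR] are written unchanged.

i u u a e ṣ~ e~ ḍ~

From /ṣ/ at 6 rightward: 7 /e/ → [+RTR]; 8 /ḍ/ is itself a trigger — this domain ends here.
From /ḍ/ at 8 rightward: word edge.
Targets with no active source: positions 1 2 3 4 5 stay [-emphatic].
[+RTR] positions on the surface: 6 7 8.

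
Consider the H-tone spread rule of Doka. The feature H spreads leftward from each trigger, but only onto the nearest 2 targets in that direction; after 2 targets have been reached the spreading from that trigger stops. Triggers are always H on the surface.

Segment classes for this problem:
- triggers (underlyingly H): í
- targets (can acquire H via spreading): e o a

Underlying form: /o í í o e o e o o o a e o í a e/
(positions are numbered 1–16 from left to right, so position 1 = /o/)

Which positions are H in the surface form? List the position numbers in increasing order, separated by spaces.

From /í/ at 2 leftward: 1 /o/ → H; word edge.
From /í/ at 3 leftward: 2 /í/ is itself a trigger — this domain ends here.
From /í/ at 14 leftward: 13 /o/ → H; 12 /e/ → H; bound reached.
Targets with no active source: positions 4 5 6 7 8 9 10 11 15 16 stay [-high tone].

1 2 3 12 13 14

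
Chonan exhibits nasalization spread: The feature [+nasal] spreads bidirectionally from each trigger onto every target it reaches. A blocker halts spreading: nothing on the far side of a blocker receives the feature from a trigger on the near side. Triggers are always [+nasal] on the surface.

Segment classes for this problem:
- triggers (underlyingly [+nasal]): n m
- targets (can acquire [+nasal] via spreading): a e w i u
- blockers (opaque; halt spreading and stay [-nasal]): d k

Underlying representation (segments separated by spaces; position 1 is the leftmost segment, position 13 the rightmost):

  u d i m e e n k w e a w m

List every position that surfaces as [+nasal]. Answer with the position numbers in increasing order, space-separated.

3 4 5 6 7 9 10 11 12 13

From /m/ at 4 rightward: 5 /e/ → [+nasal]; 6 /e/ → [+nasal]; 7 /n/ is itself a trigger — this domain ends here.
From /m/ at 4 leftward: 3 /i/ → [+nasal]; 2 /d/ blocks.
From /n/ at 7 rightward: 8 /k/ blocks.
From /n/ at 7 leftward: 6 /e/ → [+nasal]; 5 /e/ → [+nasal]; 4 /m/ is itself a trigger — this domain ends here.
From /m/ at 13 rightward: word edge.
From /m/ at 13 leftward: 12 /w/ → [+nasal]; 11 /a/ → [+nasal]; 10 /e/ → [+nasal]; 9 /w/ → [+nasal]; 8 /k/ blocks.
Target with no active source: position 1 stays [-nasal].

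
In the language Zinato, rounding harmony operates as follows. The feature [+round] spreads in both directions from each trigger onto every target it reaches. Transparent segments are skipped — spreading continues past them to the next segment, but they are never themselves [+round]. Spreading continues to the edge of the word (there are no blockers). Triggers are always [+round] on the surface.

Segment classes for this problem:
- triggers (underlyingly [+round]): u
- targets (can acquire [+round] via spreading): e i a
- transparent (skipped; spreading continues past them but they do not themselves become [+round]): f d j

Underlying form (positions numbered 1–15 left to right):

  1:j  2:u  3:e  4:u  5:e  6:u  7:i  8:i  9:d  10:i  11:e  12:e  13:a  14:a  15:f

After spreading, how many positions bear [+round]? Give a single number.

12

From /u/ at 2 rightward: 3 /e/ → [+round]; 4 /u/ is itself a trigger — this domain ends here.
From /u/ at 2 leftward: 1 /j/ transparent; word edge.
From /u/ at 4 rightward: 5 /e/ → [+round]; 6 /u/ is itself a trigger — this domain ends here.
From /u/ at 4 leftward: 3 /e/ → [+round]; 2 /u/ is itself a trigger — this domain ends here.
From /u/ at 6 rightward: 7 /i/ → [+round]; 8 /i/ → [+round]; 9 /d/ transparent; 10 /i/ → [+round]; 11 /e/ → [+round]; 12 /e/ → [+round]; 13 /a/ → [+round]; 14 /a/ → [+round]; 15 /f/ transparent; word edge.
From /u/ at 6 leftward: 5 /e/ → [+round]; 4 /u/ is itself a trigger — this domain ends here.
[+round] positions on the surface: 2 3 4 5 6 7 8 10 11 12 13 14.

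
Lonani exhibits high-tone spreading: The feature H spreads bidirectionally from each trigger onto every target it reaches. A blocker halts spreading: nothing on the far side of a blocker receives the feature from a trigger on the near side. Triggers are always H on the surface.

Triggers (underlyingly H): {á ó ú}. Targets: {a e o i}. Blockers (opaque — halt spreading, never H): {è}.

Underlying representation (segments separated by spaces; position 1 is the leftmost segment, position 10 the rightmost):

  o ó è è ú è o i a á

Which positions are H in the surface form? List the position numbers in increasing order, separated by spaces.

1 2 5 7 8 9 10

From /ó/ at 2 rightward: 3 /è/ blocks.
From /ó/ at 2 leftward: 1 /o/ → H; word edge.
From /ú/ at 5 rightward: 6 /è/ blocks.
From /ú/ at 5 leftward: 4 /è/ blocks.
From /á/ at 10 rightward: word edge.
From /á/ at 10 leftward: 9 /a/ → H; 8 /i/ → H; 7 /o/ → H; 6 /è/ blocks.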